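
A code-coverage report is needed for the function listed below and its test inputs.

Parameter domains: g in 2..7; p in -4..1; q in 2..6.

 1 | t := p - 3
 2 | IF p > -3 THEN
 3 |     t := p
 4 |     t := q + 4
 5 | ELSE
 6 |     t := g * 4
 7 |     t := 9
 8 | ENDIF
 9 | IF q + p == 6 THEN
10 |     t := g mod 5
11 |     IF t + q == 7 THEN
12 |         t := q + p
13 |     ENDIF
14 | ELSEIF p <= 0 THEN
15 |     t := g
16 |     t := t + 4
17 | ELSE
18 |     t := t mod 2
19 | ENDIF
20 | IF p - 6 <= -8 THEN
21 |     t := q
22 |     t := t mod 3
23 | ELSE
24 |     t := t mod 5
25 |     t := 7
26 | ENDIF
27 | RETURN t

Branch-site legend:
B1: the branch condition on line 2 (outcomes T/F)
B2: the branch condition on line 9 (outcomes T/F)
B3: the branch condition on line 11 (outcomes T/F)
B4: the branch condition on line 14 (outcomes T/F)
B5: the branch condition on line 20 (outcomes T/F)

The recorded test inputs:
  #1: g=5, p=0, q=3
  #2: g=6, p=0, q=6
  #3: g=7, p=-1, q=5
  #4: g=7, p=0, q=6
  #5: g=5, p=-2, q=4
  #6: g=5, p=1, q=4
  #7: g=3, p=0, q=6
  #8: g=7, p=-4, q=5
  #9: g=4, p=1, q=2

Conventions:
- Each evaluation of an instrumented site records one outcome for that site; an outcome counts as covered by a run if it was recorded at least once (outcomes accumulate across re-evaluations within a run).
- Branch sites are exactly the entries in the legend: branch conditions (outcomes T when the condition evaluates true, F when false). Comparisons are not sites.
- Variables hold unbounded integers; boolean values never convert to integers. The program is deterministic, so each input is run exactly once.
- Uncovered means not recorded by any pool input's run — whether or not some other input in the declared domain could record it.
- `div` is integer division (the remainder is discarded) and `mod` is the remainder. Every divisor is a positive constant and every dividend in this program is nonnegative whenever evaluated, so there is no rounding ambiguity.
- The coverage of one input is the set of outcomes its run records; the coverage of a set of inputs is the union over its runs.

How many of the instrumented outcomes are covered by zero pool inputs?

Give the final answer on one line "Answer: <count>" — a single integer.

test 1 (g=5, p=0, q=3) fires B1->T, B2->F, B4->T, B5->F; hits B1=T, B2=F, B4=T, B5=F
test 2 (g=6, p=0, q=6) fires B1->T, B2->T, B3->T, B5->F; hits B1=T, B2=T, B3=T, B5=F
test 3 (g=7, p=-1, q=5) fires B1->T, B2->F, B4->T, B5->F; hits B1=T, B2=F, B4=T, B5=F
test 4 (g=7, p=0, q=6) fires B1->T, B2->T, B3->F, B5->F; hits B1=T, B2=T, B3=F, B5=F
test 5 (g=5, p=-2, q=4) fires B1->T, B2->F, B4->T, B5->T; hits B1=T, B2=F, B4=T, B5=T
test 6 (g=5, p=1, q=4) fires B1->T, B2->F, B4->F, B5->F; hits B1=T, B2=F, B4=F, B5=F
test 7 (g=3, p=0, q=6) fires B1->T, B2->T, B3->F, B5->F; hits B1=T, B2=T, B3=F, B5=F
test 8 (g=7, p=-4, q=5) fires B1->F, B2->F, B4->T, B5->T; hits B1=F, B2=F, B4=T, B5=T
test 9 (g=4, p=1, q=2) fires B1->T, B2->F, B4->F, B5->F; hits B1=T, B2=F, B4=F, B5=F
union over the pool: B1=T, B1=F, B2=T, B2=F, B3=T, B3=F, B4=T, B4=F, B5=T, B5=F
uncovered (0 of 10): none

Answer: 0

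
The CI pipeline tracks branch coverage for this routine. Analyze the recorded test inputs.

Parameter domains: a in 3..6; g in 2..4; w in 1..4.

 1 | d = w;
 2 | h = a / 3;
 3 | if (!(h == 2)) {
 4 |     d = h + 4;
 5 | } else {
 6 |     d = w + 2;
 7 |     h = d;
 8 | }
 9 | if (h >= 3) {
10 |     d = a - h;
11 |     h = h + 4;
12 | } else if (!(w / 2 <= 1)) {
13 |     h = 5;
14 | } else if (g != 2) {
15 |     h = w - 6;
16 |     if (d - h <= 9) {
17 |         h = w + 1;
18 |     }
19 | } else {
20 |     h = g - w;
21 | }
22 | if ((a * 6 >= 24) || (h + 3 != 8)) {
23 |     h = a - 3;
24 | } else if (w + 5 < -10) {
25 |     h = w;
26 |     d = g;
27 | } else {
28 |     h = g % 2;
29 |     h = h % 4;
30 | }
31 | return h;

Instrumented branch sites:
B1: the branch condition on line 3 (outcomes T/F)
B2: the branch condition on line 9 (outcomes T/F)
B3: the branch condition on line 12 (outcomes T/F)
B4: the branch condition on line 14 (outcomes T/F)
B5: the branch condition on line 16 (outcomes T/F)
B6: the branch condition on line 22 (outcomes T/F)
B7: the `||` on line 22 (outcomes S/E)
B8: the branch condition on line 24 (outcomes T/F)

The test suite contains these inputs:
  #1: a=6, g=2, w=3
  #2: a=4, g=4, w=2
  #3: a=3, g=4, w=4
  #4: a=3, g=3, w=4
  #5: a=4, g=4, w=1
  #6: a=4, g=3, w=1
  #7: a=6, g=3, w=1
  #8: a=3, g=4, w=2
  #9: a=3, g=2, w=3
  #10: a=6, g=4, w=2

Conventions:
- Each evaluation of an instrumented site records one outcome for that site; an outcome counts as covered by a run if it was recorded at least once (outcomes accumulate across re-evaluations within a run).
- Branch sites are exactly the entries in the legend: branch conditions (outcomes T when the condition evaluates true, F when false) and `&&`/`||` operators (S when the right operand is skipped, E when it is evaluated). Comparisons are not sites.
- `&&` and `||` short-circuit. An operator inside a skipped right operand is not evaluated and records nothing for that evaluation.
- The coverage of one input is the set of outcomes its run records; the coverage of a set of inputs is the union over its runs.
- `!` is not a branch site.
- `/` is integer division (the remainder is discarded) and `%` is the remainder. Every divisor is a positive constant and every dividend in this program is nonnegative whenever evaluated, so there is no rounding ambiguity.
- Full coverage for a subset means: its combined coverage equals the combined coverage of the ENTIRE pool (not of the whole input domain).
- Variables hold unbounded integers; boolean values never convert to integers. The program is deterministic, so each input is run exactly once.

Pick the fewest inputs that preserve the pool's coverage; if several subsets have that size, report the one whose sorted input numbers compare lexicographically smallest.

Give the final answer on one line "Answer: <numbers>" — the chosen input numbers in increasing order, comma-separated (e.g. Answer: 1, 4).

#1 (a=6, g=2, w=3) -> B1->F, B2->T, B7->S, B6->T; covered: B1=F, B2=T, B6=T, B7=S
#2 (a=4, g=4, w=2) -> B1->T, B2->F, B3->F, B4->T, B5->T, B7->S, B6->T; covered: B1=T, B2=F, B3=F, B4=T, B5=T, B6=T, B7=S
#3 (a=3, g=4, w=4) -> B1->T, B2->F, B3->T, B7->E, B6->F, B8->F; covered: B1=T, B2=F, B3=T, B6=F, B7=E, B8=F
#4 (a=3, g=3, w=4) -> B1->T, B2->F, B3->T, B7->E, B6->F, B8->F; covered: B1=T, B2=F, B3=T, B6=F, B7=E, B8=F
#5 (a=4, g=4, w=1) -> B1->T, B2->F, B3->F, B4->T, B5->F, B7->S, B6->T; covered: B1=T, B2=F, B3=F, B4=T, B5=F, B6=T, B7=S
#6 (a=4, g=3, w=1) -> B1->T, B2->F, B3->F, B4->T, B5->F, B7->S, B6->T; covered: B1=T, B2=F, B3=F, B4=T, B5=F, B6=T, B7=S
#7 (a=6, g=3, w=1) -> B1->F, B2->T, B7->S, B6->T; covered: B1=F, B2=T, B6=T, B7=S
#8 (a=3, g=4, w=2) -> B1->T, B2->F, B3->F, B4->T, B5->T, B7->E, B6->T; covered: B1=T, B2=F, B3=F, B4=T, B5=T, B6=T, B7=E
#9 (a=3, g=2, w=3) -> B1->T, B2->F, B3->F, B4->F, B7->E, B6->T; covered: B1=T, B2=F, B3=F, B4=F, B6=T, B7=E
#10 (a=6, g=4, w=2) -> B1->F, B2->T, B7->S, B6->T; covered: B1=F, B2=T, B6=T, B7=S
union over all inputs: B1=T, B1=F, B2=T, B2=F, B3=T, B3=F, B4=T, B4=F, B5=T, B5=F, B6=T, B6=F, B7=S, B7=E, B8=F (15 outcomes)
checked all size-1 subsets: none covers 15 outcomes (max 7/15)
checked all size-2 subsets: none covers 15 outcomes (max 11/15)
checked all size-3 subsets: none covers 15 outcomes (max 13/15)
checked all size-4 subsets: none covers 15 outcomes (max 14/15)
the canonical winner is {1, 2, 3, 5, 9}: size 5, full 15-outcome coverage, earliest index list among size-5 covers

Answer: 1, 2, 3, 5, 9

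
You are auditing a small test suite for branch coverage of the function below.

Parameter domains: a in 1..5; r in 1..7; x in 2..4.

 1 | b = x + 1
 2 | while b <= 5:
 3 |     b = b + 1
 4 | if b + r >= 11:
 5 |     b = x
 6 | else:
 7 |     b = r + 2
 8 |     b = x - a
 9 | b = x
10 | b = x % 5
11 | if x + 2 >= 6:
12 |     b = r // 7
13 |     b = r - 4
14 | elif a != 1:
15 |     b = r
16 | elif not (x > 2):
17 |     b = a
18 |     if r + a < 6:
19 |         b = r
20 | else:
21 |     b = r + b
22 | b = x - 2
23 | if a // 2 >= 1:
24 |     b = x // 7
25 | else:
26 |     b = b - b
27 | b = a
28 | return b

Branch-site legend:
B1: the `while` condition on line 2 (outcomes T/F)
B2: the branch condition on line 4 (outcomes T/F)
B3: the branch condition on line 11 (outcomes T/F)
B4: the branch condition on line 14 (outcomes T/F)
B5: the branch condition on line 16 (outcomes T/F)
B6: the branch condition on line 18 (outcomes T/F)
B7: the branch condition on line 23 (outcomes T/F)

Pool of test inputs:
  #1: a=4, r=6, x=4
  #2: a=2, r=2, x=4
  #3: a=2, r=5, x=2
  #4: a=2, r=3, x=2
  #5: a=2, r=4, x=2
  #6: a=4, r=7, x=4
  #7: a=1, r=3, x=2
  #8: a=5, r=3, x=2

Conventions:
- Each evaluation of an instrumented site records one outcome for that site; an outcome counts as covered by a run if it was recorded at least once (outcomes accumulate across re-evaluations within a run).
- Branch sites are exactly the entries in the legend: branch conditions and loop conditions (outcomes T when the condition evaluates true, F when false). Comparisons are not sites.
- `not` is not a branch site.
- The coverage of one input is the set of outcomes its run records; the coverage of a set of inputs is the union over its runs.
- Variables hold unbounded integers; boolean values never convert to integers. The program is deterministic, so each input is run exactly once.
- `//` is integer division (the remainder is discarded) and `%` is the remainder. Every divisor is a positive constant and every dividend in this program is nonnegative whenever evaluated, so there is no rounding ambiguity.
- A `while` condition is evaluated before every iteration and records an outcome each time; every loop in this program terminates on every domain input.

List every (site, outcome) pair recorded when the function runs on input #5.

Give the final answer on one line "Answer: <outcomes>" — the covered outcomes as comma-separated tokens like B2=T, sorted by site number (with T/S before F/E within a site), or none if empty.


Running input #5 (a=2, r=4, x=2), event by event:
  B1->T, B1->T, B1->T, B1->F, B2->F, B3->F, B4->T, B7->T
deduplicating events, the covered set is: B1=T, B1=F, B2=F, B3=F, B4=T, B7=T
Answer: B1=T, B1=F, B2=F, B3=F, B4=T, B7=T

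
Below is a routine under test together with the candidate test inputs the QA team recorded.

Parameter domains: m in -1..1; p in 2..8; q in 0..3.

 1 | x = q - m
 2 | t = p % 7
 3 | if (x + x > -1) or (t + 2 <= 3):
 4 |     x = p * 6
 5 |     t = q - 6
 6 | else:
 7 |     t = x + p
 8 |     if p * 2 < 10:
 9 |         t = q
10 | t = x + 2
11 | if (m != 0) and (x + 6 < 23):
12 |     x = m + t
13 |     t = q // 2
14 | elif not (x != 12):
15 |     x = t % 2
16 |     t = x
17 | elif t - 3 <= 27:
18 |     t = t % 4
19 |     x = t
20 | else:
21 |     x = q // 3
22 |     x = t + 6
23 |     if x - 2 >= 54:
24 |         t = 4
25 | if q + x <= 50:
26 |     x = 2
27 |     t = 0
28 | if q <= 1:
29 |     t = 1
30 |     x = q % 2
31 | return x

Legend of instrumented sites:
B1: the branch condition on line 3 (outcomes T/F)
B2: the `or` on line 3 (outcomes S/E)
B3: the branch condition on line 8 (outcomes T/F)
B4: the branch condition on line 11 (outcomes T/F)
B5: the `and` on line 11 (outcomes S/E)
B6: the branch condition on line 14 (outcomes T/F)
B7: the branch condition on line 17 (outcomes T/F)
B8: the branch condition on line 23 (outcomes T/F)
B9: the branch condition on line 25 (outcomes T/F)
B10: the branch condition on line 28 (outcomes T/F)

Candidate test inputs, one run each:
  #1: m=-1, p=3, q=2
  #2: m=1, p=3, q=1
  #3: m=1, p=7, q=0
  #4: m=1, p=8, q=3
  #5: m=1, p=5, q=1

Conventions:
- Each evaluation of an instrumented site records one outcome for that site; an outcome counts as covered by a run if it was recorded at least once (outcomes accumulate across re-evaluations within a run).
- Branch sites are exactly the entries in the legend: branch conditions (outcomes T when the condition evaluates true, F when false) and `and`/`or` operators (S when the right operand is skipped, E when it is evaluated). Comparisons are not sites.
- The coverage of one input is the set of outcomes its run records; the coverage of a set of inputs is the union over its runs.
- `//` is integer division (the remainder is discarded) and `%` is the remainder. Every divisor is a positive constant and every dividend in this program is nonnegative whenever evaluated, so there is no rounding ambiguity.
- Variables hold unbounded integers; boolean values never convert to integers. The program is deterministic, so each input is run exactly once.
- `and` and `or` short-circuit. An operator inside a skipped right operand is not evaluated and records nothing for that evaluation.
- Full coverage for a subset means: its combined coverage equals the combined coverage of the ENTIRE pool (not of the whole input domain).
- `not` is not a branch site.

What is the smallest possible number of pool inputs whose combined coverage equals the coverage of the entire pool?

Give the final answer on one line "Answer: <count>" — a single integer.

#1 (m=-1, p=3, q=2) -> B2->S, B1->T, B5->E, B4->F, B6->F, B7->T, B9->T, B10->F; covered: B1=T, B2=S, B4=F, B5=E, B6=F, B7=T, B9=T, B10=F
#2 (m=1, p=3, q=1) -> B2->S, B1->T, B5->E, B4->F, B6->F, B7->T, B9->T, B10->T; covered: B1=T, B2=S, B4=F, B5=E, B6=F, B7=T, B9=T, B10=T
#3 (m=1, p=7, q=0) -> B2->E, B1->T, B5->E, B4->F, B6->F, B7->F, B8->F, B9->T, B10->T; covered: B1=T, B2=E, B4=F, B5=E, B6=F, B7=F, B8=F, B9=T, B10=T
#4 (m=1, p=8, q=3) -> B2->S, B1->T, B5->E, B4->F, B6->F, B7->F, B8->T, B9->F, B10->F; covered: B1=T, B2=S, B4=F, B5=E, B6=F, B7=F, B8=T, B9=F, B10=F
#5 (m=1, p=5, q=1) -> B2->S, B1->T, B5->E, B4->F, B6->F, B7->F, B8->F, B9->T, B10->T; covered: B1=T, B2=S, B4=F, B5=E, B6=F, B7=F, B8=F, B9=T, B10=T
the full pool covers 14 outcomes: B1=T, B2=S, B2=E, B4=F, B5=E, B6=F, B7=T, B7=F, B8=T, B8=F, B9=T, B9=F, B10=T, B10=F
checked all size-1 subsets: none covers 14 outcomes (max 9/14)
checked all size-2 subsets: none covers 14 outcomes (max 13/14)
the canonical winner is {1, 3, 4}: size 3, full 14-outcome coverage, earliest index list among size-3 covers

Answer: 3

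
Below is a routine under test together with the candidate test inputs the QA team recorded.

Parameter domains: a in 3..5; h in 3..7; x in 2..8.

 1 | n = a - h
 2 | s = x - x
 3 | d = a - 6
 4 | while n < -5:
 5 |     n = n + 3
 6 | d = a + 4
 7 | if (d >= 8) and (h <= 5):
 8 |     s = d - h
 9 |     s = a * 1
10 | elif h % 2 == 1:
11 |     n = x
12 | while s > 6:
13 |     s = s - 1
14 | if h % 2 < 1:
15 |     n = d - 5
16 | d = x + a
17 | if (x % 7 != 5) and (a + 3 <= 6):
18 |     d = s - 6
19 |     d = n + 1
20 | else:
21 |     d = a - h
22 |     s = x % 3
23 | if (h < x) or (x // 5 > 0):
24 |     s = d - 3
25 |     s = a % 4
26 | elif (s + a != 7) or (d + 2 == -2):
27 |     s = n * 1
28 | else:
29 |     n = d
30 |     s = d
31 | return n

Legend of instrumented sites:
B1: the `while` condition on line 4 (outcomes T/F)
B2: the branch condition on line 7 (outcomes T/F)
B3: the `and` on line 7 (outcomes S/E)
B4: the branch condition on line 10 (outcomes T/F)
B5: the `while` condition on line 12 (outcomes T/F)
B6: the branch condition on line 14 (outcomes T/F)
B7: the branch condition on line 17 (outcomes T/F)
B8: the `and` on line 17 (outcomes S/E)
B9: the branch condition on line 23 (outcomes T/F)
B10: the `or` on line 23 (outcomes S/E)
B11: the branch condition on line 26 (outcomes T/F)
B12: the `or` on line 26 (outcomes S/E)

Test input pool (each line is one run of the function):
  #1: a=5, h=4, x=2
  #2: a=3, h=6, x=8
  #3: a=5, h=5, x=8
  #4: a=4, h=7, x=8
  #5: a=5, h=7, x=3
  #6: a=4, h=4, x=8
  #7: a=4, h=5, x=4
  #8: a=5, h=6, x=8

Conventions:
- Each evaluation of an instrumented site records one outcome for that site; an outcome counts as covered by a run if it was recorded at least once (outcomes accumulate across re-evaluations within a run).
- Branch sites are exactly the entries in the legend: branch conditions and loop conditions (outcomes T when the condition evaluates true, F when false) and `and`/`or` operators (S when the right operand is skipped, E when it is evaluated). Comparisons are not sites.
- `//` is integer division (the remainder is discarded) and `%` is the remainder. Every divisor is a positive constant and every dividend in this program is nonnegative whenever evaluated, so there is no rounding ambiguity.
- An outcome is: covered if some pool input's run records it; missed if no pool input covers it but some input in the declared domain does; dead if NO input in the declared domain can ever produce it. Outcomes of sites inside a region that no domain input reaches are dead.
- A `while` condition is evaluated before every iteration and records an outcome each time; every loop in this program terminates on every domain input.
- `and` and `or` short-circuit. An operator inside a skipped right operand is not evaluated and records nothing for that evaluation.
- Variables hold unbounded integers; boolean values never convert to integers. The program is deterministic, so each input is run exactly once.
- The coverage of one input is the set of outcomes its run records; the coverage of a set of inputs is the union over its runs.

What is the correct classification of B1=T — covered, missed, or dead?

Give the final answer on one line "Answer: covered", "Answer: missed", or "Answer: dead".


no pool input records B1=T
checking all 105 inputs in the declared domain: B1=T is never recorded -> dead
Answer: dead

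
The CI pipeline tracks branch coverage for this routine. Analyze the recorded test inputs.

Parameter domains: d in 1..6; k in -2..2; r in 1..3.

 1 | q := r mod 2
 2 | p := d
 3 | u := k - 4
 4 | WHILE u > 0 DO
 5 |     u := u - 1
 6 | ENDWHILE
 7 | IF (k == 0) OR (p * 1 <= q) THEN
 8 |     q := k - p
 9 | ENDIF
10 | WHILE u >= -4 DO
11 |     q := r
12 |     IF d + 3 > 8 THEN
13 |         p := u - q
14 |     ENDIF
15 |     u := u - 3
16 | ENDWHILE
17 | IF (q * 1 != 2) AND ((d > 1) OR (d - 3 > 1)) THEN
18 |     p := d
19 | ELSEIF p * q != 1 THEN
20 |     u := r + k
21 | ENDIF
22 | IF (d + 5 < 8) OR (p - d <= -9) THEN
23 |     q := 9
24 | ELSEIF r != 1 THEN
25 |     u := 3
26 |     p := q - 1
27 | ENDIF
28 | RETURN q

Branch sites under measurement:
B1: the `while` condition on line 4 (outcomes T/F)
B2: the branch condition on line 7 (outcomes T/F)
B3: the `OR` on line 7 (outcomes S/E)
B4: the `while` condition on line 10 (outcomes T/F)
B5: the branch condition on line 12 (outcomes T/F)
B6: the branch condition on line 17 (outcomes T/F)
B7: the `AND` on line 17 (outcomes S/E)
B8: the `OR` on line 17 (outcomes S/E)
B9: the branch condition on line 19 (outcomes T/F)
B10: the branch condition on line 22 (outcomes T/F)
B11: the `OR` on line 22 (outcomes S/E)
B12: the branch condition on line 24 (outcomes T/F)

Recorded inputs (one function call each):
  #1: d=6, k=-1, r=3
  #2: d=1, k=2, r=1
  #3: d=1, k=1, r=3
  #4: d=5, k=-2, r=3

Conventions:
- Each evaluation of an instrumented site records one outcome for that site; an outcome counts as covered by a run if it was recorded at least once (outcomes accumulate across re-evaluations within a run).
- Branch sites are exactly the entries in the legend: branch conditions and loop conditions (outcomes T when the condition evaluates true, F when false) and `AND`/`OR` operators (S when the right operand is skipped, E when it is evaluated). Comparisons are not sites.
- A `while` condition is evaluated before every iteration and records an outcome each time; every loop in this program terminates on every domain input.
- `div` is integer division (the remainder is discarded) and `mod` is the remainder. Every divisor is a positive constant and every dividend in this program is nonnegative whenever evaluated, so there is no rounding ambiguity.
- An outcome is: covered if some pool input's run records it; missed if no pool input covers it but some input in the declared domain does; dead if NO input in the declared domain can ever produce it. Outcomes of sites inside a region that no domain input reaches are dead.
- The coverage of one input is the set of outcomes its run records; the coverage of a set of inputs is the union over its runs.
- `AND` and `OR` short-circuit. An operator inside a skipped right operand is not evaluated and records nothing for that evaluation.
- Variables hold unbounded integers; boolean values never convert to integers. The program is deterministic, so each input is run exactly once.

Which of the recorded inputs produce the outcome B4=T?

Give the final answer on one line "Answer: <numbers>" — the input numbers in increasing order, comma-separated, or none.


input #1 (d=6, k=-1, r=3): does not produce B4=T
input #2 (d=1, k=2, r=1): produces B4=T
input #3 (d=1, k=1, r=3): produces B4=T
input #4 (d=5, k=-2, r=3): does not produce B4=T
Answer: 2, 3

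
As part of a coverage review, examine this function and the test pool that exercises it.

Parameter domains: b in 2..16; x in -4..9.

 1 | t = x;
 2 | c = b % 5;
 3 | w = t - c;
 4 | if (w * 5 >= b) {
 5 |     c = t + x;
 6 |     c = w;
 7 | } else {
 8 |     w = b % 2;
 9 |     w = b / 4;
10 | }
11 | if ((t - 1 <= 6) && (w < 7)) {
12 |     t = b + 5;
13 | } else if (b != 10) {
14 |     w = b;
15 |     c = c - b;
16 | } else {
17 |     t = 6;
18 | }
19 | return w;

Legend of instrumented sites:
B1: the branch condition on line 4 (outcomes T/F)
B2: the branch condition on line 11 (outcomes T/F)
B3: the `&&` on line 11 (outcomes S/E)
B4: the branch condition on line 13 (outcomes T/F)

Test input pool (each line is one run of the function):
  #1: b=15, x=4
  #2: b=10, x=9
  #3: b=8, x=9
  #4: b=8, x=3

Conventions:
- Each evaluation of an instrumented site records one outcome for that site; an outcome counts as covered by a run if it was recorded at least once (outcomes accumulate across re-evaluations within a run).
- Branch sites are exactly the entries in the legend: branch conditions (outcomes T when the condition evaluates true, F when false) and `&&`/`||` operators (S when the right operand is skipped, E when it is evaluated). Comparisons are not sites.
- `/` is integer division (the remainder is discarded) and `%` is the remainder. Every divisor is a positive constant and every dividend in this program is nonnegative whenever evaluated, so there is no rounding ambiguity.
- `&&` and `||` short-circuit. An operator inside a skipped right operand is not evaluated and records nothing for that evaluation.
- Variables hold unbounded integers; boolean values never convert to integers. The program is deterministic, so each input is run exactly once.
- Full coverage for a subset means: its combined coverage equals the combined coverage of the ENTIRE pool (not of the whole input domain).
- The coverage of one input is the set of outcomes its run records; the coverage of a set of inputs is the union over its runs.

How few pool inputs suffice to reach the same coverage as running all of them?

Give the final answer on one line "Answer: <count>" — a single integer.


#1 (b=15, x=4) -> B1->T, B3->E, B2->T; covered: B1=T, B2=T, B3=E
#2 (b=10, x=9) -> B1->T, B3->S, B2->F, B4->F; covered: B1=T, B2=F, B3=S, B4=F
#3 (b=8, x=9) -> B1->T, B3->S, B2->F, B4->T; covered: B1=T, B2=F, B3=S, B4=T
#4 (b=8, x=3) -> B1->F, B3->E, B2->T; covered: B1=F, B2=T, B3=E
the full pool covers 8 outcomes: B1=T, B1=F, B2=T, B2=F, B3=S, B3=E, B4=T, B4=F
every size-1 subset falls short of the 8 outcomes (best: 4/8)
every size-2 subset falls short of the 8 outcomes (best: 7/8)
size 3: inputs {2, 3, 4} cover all 8 outcomes, and no lexicographically smaller subset of this size does
Answer: 3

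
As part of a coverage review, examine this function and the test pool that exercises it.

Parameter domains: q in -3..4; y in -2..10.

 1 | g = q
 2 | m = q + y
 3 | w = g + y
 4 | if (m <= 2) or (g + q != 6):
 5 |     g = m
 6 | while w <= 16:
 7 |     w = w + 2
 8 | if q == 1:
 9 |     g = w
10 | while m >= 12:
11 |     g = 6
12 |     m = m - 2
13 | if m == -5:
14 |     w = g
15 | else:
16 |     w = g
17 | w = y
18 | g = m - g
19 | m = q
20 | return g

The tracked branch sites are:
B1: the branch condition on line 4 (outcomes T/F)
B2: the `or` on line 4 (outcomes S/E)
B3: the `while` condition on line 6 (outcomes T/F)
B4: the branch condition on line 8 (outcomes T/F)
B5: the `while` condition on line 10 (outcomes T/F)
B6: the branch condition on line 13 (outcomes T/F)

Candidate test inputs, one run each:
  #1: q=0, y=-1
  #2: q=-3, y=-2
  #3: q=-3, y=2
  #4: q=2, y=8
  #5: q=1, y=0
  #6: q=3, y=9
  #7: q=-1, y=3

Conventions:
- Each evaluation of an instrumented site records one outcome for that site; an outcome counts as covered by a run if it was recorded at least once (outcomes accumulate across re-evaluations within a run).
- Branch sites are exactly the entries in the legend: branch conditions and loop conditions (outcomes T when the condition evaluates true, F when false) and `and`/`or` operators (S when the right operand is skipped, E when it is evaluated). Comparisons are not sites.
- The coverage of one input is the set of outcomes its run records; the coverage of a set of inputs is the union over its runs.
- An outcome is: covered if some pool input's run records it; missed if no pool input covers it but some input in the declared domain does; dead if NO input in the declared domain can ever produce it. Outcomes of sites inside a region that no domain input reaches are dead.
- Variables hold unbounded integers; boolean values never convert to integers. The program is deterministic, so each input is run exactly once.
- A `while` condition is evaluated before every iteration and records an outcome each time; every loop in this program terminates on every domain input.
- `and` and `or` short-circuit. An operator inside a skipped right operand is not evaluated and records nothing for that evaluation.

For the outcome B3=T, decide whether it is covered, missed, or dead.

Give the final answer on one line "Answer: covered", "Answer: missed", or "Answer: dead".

B3=T is recorded by pool input(s) 1, 2, 3, 4, 5, 6, 7 -> covered

Answer: covered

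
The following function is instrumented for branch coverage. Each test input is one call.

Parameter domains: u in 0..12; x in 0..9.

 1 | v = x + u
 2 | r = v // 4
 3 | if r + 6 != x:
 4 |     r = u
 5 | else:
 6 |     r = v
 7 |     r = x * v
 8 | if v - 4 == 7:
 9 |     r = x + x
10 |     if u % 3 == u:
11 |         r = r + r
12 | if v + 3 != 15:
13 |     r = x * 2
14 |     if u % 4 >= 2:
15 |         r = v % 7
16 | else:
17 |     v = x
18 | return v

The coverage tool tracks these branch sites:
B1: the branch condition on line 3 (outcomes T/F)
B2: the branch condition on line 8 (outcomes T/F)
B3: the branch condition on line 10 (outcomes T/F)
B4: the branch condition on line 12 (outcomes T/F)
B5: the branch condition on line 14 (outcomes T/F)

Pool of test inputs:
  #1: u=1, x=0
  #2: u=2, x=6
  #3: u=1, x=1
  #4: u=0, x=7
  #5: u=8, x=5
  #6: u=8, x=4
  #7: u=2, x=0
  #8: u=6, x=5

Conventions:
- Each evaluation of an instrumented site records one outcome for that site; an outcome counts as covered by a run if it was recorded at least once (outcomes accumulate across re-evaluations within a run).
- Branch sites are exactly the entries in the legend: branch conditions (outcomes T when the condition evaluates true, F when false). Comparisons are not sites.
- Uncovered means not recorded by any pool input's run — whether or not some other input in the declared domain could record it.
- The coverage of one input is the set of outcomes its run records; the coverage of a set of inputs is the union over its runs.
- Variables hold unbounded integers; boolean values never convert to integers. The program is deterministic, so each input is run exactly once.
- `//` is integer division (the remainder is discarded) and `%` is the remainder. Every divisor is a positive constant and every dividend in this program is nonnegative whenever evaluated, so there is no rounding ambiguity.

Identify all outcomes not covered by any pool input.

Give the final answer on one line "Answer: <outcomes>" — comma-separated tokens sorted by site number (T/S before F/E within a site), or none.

#1 (u=1, x=0) -> covered: B1=T, B2=F, B4=T, B5=F
#2 (u=2, x=6) -> covered: B1=T, B2=F, B4=T, B5=T
#3 (u=1, x=1) -> covered: B1=T, B2=F, B4=T, B5=F
#4 (u=0, x=7) -> covered: B1=F, B2=F, B4=T, B5=F
#5 (u=8, x=5) -> covered: B1=T, B2=F, B4=T, B5=F
#6 (u=8, x=4) -> covered: B1=T, B2=F, B4=F
#7 (u=2, x=0) -> covered: B1=T, B2=F, B4=T, B5=T
#8 (u=6, x=5) -> covered: B1=T, B2=T, B3=F, B4=T, B5=T
union over the pool: B1=T, B1=F, B2=T, B2=F, B3=F, B4=T, B4=F, B5=T, B5=F
uncovered (1 of 10): B3=T

Answer: B3=T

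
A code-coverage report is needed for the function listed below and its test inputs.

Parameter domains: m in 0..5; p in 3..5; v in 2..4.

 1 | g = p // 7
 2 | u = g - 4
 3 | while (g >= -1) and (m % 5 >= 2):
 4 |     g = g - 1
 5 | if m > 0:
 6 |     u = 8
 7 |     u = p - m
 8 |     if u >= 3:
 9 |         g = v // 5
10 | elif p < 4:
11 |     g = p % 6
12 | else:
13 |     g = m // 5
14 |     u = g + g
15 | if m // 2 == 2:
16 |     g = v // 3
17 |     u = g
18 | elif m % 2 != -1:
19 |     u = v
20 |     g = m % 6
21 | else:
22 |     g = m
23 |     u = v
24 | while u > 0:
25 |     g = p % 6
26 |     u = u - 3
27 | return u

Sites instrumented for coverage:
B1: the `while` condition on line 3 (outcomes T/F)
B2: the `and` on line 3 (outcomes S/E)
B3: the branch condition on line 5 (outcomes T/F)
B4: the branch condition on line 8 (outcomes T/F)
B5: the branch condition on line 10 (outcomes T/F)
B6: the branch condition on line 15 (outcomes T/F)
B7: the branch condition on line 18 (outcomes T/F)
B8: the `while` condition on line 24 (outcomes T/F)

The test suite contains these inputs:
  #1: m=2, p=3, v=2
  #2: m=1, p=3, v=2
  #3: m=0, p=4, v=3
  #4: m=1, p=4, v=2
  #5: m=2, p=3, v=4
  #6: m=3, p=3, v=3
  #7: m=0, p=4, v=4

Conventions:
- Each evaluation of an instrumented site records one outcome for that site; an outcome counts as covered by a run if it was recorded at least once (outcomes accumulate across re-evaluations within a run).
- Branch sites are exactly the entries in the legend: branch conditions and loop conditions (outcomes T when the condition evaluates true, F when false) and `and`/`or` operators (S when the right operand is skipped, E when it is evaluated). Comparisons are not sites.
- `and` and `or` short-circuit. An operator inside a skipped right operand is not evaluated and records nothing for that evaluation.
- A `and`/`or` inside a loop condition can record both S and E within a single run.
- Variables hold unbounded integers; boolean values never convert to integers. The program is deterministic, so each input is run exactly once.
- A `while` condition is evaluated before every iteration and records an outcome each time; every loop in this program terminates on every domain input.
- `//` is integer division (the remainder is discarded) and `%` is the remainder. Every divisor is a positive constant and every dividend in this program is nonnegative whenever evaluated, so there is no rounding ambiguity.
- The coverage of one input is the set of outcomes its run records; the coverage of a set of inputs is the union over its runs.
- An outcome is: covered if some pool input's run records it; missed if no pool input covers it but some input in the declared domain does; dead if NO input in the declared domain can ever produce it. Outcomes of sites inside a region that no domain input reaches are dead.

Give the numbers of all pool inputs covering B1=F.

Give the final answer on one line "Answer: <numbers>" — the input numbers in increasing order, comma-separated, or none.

input #1 (m=2, p=3, v=2): produces B1=F
input #2 (m=1, p=3, v=2): produces B1=F
input #3 (m=0, p=4, v=3): produces B1=F
input #4 (m=1, p=4, v=2): produces B1=F
input #5 (m=2, p=3, v=4): produces B1=F
input #6 (m=3, p=3, v=3): produces B1=F
input #7 (m=0, p=4, v=4): produces B1=F

Answer: 1, 2, 3, 4, 5, 6, 7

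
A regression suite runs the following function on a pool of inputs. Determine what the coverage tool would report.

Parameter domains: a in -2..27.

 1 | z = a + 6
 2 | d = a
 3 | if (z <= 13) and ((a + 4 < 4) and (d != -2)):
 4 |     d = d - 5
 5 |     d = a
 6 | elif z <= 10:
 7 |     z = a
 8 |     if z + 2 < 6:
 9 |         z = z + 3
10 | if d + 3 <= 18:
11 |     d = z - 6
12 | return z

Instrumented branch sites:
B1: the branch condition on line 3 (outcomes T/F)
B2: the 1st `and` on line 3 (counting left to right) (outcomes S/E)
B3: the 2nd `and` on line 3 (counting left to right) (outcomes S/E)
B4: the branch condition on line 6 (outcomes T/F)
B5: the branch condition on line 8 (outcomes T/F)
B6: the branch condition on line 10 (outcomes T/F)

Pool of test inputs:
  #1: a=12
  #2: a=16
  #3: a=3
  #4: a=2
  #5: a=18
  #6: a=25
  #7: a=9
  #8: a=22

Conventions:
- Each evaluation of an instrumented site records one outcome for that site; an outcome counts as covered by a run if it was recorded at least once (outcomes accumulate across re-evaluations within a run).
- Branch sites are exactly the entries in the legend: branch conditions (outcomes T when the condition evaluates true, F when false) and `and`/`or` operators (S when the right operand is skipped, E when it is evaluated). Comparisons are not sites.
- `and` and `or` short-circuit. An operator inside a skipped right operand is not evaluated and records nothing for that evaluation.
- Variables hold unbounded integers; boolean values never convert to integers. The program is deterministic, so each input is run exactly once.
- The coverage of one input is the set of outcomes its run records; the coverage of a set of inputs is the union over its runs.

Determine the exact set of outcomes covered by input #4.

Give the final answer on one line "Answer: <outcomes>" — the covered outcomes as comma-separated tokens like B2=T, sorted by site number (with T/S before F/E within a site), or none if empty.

Simulating input #4 (a=2) step by step:
  B2->E, B3->S, B1->F, B4->T, B5->T, B6->T
as a set, this run covers: B1=F, B2=E, B3=S, B4=T, B5=T, B6=T

Answer: B1=F, B2=E, B3=S, B4=T, B5=T, B6=T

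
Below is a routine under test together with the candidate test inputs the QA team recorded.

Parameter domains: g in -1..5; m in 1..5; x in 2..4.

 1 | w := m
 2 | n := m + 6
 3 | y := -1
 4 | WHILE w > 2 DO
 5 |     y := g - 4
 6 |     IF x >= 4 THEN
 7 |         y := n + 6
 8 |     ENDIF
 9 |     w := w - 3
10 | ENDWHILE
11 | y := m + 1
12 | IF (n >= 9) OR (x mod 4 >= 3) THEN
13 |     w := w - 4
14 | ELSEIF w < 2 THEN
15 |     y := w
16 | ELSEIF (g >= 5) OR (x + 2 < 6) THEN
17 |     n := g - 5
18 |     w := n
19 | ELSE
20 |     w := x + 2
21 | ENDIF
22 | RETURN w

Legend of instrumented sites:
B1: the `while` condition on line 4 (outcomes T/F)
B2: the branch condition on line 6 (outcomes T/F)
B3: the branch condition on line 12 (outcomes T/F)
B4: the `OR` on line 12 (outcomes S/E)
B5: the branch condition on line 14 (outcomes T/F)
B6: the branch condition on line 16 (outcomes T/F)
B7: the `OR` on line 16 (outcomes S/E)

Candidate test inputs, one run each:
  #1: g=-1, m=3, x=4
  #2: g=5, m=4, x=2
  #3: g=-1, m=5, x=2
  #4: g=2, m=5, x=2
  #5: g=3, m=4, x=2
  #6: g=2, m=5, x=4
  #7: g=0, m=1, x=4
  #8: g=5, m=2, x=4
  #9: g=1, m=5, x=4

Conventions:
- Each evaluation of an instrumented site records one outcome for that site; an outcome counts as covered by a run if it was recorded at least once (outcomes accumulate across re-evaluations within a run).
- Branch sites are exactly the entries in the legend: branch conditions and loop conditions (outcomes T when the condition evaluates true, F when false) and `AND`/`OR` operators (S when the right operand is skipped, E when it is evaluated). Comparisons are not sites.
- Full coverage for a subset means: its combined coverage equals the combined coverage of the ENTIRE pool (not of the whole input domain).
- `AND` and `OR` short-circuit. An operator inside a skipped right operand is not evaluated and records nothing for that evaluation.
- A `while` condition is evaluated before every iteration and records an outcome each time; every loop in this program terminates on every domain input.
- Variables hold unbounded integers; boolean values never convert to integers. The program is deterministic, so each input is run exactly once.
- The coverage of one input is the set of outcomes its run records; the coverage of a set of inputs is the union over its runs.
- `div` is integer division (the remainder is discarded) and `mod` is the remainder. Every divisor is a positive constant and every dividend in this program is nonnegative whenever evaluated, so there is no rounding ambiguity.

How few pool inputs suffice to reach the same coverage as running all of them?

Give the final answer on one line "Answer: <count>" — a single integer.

input #1 (g=-1, m=3, x=4): covers B1=T, B1=F, B2=T, B3=T, B4=S
input #2 (g=5, m=4, x=2): covers B1=T, B1=F, B2=F, B3=T, B4=S
input #3 (g=-1, m=5, x=2): covers B1=T, B1=F, B2=F, B3=T, B4=S
input #4 (g=2, m=5, x=2): covers B1=T, B1=F, B2=F, B3=T, B4=S
input #5 (g=3, m=4, x=2): covers B1=T, B1=F, B2=F, B3=T, B4=S
input #6 (g=2, m=5, x=4): covers B1=T, B1=F, B2=T, B3=T, B4=S
input #7 (g=0, m=1, x=4): covers B1=F, B3=F, B4=E, B5=T
input #8 (g=5, m=2, x=4): covers B1=F, B3=F, B4=E, B5=F, B6=T, B7=S
input #9 (g=1, m=5, x=4): covers B1=T, B1=F, B2=T, B3=T, B4=S
union over all inputs: B1=T, B1=F, B2=T, B2=F, B3=T, B3=F, B4=S, B4=E, B5=T, B5=F, B6=T, B7=S (12 outcomes)
no size-1 subset reaches all 12 outcomes (best union: 6/12)
no size-2 subset reaches all 12 outcomes (best union: 10/12)
no size-3 subset reaches all 12 outcomes (best union: 11/12)
the canonical winner is {1, 2, 7, 8}: size 4, full 12-outcome coverage, earliest index list among size-4 covers

Answer: 4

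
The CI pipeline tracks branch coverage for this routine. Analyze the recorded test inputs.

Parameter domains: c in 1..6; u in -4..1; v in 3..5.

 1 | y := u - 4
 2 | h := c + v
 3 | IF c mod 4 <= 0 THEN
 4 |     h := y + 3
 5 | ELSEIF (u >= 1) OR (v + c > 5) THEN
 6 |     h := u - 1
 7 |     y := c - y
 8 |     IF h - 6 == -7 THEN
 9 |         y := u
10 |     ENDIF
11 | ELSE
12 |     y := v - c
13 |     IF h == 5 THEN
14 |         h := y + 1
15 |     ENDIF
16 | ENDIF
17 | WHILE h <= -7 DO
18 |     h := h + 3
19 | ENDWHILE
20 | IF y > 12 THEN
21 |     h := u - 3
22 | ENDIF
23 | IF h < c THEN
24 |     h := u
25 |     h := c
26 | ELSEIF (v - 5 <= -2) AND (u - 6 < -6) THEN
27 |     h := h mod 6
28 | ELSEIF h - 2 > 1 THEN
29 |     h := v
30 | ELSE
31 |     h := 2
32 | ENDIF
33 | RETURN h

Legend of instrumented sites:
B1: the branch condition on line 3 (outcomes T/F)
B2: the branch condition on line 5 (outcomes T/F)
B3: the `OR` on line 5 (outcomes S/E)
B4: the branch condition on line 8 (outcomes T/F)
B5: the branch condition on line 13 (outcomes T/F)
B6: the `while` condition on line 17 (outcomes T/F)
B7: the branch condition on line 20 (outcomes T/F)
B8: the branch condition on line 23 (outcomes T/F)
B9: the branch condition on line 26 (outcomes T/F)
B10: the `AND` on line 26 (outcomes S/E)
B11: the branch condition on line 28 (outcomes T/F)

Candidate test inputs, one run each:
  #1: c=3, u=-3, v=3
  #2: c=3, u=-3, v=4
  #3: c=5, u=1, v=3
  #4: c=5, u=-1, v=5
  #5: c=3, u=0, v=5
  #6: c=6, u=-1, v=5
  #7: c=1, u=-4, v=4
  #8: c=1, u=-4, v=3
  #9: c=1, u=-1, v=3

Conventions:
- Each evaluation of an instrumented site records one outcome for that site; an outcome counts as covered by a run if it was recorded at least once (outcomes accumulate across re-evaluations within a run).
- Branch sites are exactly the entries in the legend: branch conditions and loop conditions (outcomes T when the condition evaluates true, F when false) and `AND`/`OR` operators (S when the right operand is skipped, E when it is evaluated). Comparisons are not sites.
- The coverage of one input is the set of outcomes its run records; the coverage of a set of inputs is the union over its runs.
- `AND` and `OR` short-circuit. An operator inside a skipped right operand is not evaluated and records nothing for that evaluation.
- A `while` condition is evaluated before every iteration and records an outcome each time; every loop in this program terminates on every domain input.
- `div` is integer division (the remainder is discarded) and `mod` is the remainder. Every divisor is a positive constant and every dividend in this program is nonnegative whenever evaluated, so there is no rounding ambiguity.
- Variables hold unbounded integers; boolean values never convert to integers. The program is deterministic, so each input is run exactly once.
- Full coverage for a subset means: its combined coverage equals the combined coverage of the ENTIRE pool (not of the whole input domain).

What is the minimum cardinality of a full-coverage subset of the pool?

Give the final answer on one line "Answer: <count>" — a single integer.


test 1 (c=3, u=-3, v=3) fires B1->F, B3->E, B2->T, B4->F, B6->F, B7->F, B8->T; hits B1=F, B2=T, B3=E, B4=F, B6=F, B7=F, B8=T
test 2 (c=3, u=-3, v=4) fires B1->F, B3->E, B2->T, B4->F, B6->F, B7->F, B8->T; hits B1=F, B2=T, B3=E, B4=F, B6=F, B7=F, B8=T
test 3 (c=5, u=1, v=3) fires B1->F, B3->S, B2->T, B4->F, B6->F, B7->F, B8->T; hits B1=F, B2=T, B3=S, B4=F, B6=F, B7=F, B8=T
test 4 (c=5, u=-1, v=5) fires B1->F, B3->E, B2->T, B4->F, B6->F, B7->F, B8->T; hits B1=F, B2=T, B3=E, B4=F, B6=F, B7=F, B8=T
test 5 (c=3, u=0, v=5) fires B1->F, B3->E, B2->T, B4->T, B6->F, B7->F, B8->T; hits B1=F, B2=T, B3=E, B4=T, B6=F, B7=F, B8=T
test 6 (c=6, u=-1, v=5) fires B1->F, B3->E, B2->T, B4->F, B6->F, B7->F, B8->T; hits B1=F, B2=T, B3=E, B4=F, B6=F, B7=F, B8=T
test 7 (c=1, u=-4, v=4) fires B1->F, B3->E, B2->F, B5->T, B6->F, B7->F, B8->F, B10->S, B9->F, B11->T; hits B1=F, B2=F, B3=E, B5=T, B6=F, B7=F, B8=F, B9=F, B10=S, B11=T
test 8 (c=1, u=-4, v=3) fires B1->F, B3->E, B2->F, B5->F, B6->F, B7->F, B8->F, B10->E, B9->T; hits B1=F, B2=F, B3=E, B5=F, B6=F, B7=F, B8=F, B9=T, B10=E
test 9 (c=1, u=-1, v=3) fires B1->F, B3->E, B2->F, B5->F, B6->F, B7->F, B8->F, B10->E, B9->T; hits B1=F, B2=F, B3=E, B5=F, B6=F, B7=F, B8=F, B9=T, B10=E
union over all inputs: B1=F, B2=T, B2=F, B3=S, B3=E, B4=T, B4=F, B5=T, B5=F, B6=F, B7=F, B8=T, B8=F, B9=T, B9=F, B10=S, B10=E, B11=T (18 outcomes)
no size-1 subset reaches all 18 outcomes (best union: 10/18)
no size-2 subset reaches all 18 outcomes (best union: 14/18)
no size-3 subset reaches all 18 outcomes (best union: 17/18)
at size 4, {3, 5, 7, 8} reaches all 18 outcomes; every lexicographically earlier size-4 subset fails
Answer: 4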